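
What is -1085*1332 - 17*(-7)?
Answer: -1445101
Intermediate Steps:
-1085*1332 - 17*(-7) = -1445220 + 119 = -1445101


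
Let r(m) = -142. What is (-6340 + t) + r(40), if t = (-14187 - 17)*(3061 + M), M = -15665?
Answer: 179020734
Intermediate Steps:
t = 179027216 (t = (-14187 - 17)*(3061 - 15665) = -14204*(-12604) = 179027216)
(-6340 + t) + r(40) = (-6340 + 179027216) - 142 = 179020876 - 142 = 179020734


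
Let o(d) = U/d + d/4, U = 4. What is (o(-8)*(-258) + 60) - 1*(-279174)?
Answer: 279879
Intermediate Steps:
o(d) = 4/d + d/4
(o(-8)*(-258) + 60) - 1*(-279174) = ((4/(-8) + (1/4)*(-8))*(-258) + 60) - 1*(-279174) = ((4*(-1/8) - 2)*(-258) + 60) + 279174 = ((-1/2 - 2)*(-258) + 60) + 279174 = (-5/2*(-258) + 60) + 279174 = (645 + 60) + 279174 = 705 + 279174 = 279879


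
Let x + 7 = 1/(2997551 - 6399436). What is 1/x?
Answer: -3401885/23813196 ≈ -0.14286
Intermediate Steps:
x = -23813196/3401885 (x = -7 + 1/(2997551 - 6399436) = -7 + 1/(-3401885) = -7 - 1/3401885 = -23813196/3401885 ≈ -7.0000)
1/x = 1/(-23813196/3401885) = -3401885/23813196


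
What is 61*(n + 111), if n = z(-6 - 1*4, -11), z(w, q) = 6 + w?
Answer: 6527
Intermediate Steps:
n = -4 (n = 6 + (-6 - 1*4) = 6 + (-6 - 4) = 6 - 10 = -4)
61*(n + 111) = 61*(-4 + 111) = 61*107 = 6527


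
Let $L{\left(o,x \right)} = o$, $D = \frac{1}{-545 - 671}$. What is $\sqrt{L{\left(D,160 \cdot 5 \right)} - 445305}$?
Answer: $\frac{i \sqrt{10288326739}}{152} \approx 667.31 i$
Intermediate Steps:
$D = - \frac{1}{1216}$ ($D = \frac{1}{-1216} = - \frac{1}{1216} \approx -0.00082237$)
$\sqrt{L{\left(D,160 \cdot 5 \right)} - 445305} = \sqrt{- \frac{1}{1216} - 445305} = \sqrt{- \frac{541490881}{1216}} = \frac{i \sqrt{10288326739}}{152}$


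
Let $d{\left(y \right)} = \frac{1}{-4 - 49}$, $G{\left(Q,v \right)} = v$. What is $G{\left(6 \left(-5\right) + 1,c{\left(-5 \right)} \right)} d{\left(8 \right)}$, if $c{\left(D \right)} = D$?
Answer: $\frac{5}{53} \approx 0.09434$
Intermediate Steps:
$d{\left(y \right)} = - \frac{1}{53}$ ($d{\left(y \right)} = \frac{1}{-53} = - \frac{1}{53}$)
$G{\left(6 \left(-5\right) + 1,c{\left(-5 \right)} \right)} d{\left(8 \right)} = \left(-5\right) \left(- \frac{1}{53}\right) = \frac{5}{53}$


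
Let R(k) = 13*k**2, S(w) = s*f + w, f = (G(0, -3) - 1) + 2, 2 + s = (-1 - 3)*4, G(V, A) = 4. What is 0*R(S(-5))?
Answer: 0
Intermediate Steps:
s = -18 (s = -2 + (-1 - 3)*4 = -2 - 4*4 = -2 - 16 = -18)
f = 5 (f = (4 - 1) + 2 = 3 + 2 = 5)
S(w) = -90 + w (S(w) = -18*5 + w = -90 + w)
0*R(S(-5)) = 0*(13*(-90 - 5)**2) = 0*(13*(-95)**2) = 0*(13*9025) = 0*117325 = 0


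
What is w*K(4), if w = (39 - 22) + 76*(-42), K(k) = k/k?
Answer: -3175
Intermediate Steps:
K(k) = 1
w = -3175 (w = 17 - 3192 = -3175)
w*K(4) = -3175*1 = -3175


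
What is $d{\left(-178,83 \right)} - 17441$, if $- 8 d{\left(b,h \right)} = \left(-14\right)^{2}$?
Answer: $- \frac{34931}{2} \approx -17466.0$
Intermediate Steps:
$d{\left(b,h \right)} = - \frac{49}{2}$ ($d{\left(b,h \right)} = - \frac{\left(-14\right)^{2}}{8} = \left(- \frac{1}{8}\right) 196 = - \frac{49}{2}$)
$d{\left(-178,83 \right)} - 17441 = - \frac{49}{2} - 17441 = - \frac{34931}{2}$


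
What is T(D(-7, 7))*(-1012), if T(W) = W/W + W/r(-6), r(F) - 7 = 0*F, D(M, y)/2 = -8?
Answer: 9108/7 ≈ 1301.1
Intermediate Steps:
D(M, y) = -16 (D(M, y) = 2*(-8) = -16)
r(F) = 7 (r(F) = 7 + 0*F = 7 + 0 = 7)
T(W) = 1 + W/7 (T(W) = W/W + W/7 = 1 + W*(⅐) = 1 + W/7)
T(D(-7, 7))*(-1012) = (1 + (⅐)*(-16))*(-1012) = (1 - 16/7)*(-1012) = -9/7*(-1012) = 9108/7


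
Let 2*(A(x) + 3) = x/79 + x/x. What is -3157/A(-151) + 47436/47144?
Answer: 420385895/459654 ≈ 914.57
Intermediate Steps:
A(x) = -5/2 + x/158 (A(x) = -3 + (x/79 + x/x)/2 = -3 + (x*(1/79) + 1)/2 = -3 + (x/79 + 1)/2 = -3 + (1 + x/79)/2 = -3 + (1/2 + x/158) = -5/2 + x/158)
-3157/A(-151) + 47436/47144 = -3157/(-5/2 + (1/158)*(-151)) + 47436/47144 = -3157/(-5/2 - 151/158) + 47436*(1/47144) = -3157/(-273/79) + 11859/11786 = -3157*(-79/273) + 11859/11786 = 35629/39 + 11859/11786 = 420385895/459654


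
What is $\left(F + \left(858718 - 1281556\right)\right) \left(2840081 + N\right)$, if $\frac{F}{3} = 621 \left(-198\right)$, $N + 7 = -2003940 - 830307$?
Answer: $-4613305824$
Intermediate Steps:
$N = -2834254$ ($N = -7 - 2834247 = -2834254$)
$F = -368874$ ($F = 3 \cdot 621 \left(-198\right) = 3 \left(-122958\right) = -368874$)
$\left(F + \left(858718 - 1281556\right)\right) \left(2840081 + N\right) = \left(-368874 + \left(858718 - 1281556\right)\right) \left(2840081 - 2834254\right) = \left(-368874 - 422838\right) 5827 = \left(-791712\right) 5827 = -4613305824$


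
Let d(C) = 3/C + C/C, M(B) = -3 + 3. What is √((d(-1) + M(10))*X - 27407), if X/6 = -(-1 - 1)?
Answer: I*√27431 ≈ 165.62*I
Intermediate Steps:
M(B) = 0
d(C) = 1 + 3/C (d(C) = 3/C + 1 = 1 + 3/C)
X = 12 (X = 6*(-(-1 - 1)) = 6*(-1*(-2)) = 6*2 = 12)
√((d(-1) + M(10))*X - 27407) = √(((3 - 1)/(-1) + 0)*12 - 27407) = √((-1*2 + 0)*12 - 27407) = √((-2 + 0)*12 - 27407) = √(-2*12 - 27407) = √(-24 - 27407) = √(-27431) = I*√27431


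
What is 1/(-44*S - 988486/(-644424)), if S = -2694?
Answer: 322212/38194215875 ≈ 8.4362e-6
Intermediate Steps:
1/(-44*S - 988486/(-644424)) = 1/(-44*(-2694) - 988486/(-644424)) = 1/(118536 - 988486*(-1/644424)) = 1/(118536 + 494243/322212) = 1/(38194215875/322212) = 322212/38194215875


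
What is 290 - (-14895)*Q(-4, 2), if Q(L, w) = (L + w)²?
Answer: 59870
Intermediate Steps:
290 - (-14895)*Q(-4, 2) = 290 - (-14895)*(-4 + 2)² = 290 - (-14895)*(-2)² = 290 - (-14895)*4 = 290 - 331*(-180) = 290 + 59580 = 59870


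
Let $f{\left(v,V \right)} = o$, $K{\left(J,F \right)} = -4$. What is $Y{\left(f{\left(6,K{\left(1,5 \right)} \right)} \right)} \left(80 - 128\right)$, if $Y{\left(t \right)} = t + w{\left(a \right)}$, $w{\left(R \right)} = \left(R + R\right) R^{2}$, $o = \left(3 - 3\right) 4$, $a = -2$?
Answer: $768$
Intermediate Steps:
$o = 0$ ($o = 0 \cdot 4 = 0$)
$f{\left(v,V \right)} = 0$
$w{\left(R \right)} = 2 R^{3}$ ($w{\left(R \right)} = 2 R R^{2} = 2 R^{3}$)
$Y{\left(t \right)} = -16 + t$ ($Y{\left(t \right)} = t + 2 \left(-2\right)^{3} = t + 2 \left(-8\right) = t - 16 = -16 + t$)
$Y{\left(f{\left(6,K{\left(1,5 \right)} \right)} \right)} \left(80 - 128\right) = \left(-16 + 0\right) \left(80 - 128\right) = \left(-16\right) \left(-48\right) = 768$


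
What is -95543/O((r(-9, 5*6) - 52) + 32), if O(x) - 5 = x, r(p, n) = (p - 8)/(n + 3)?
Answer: 3152919/512 ≈ 6158.0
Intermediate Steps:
r(p, n) = (-8 + p)/(3 + n)
O(x) = 5 + x
-95543/O((r(-9, 5*6) - 52) + 32) = -95543/(5 + (((-8 - 9)/(3 + 5*6) - 52) + 32)) = -95543/(5 + ((-17/(3 + 30) - 52) + 32)) = -95543/(5 + ((-17/33 - 52) + 32)) = -95543/(5 + (-1733/33 + 32)) = -95543/(5 - 677/33) = -95543/(-512/33) = -95543*(-33/512) = 3152919/512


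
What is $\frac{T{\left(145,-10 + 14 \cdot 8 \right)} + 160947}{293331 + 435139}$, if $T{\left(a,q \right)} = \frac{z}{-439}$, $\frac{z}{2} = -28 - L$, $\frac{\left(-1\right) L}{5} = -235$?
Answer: $\frac{70658139}{319798330} \approx 0.22095$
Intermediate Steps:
$L = 1175$ ($L = \left(-5\right) \left(-235\right) = 1175$)
$z = -2406$ ($z = 2 \left(-28 - 1175\right) = 2 \left(-1203\right) = -2406$)
$T{\left(a,q \right)} = \frac{2406}{439}$ ($T{\left(a,q \right)} = - \frac{2406}{-439} = \left(-2406\right) \left(- \frac{1}{439}\right) = \frac{2406}{439}$)
$\frac{T{\left(145,-10 + 14 \cdot 8 \right)} + 160947}{293331 + 435139} = \frac{\frac{2406}{439} + 160947}{293331 + 435139} = \frac{70658139}{439 \cdot 728470} = \frac{70658139}{439} \cdot \frac{1}{728470} = \frac{70658139}{319798330}$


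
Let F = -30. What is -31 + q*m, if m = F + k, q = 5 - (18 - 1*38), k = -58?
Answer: -2231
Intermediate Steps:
q = 25 (q = 5 - (18 - 38) = 5 - 1*(-20) = 5 + 20 = 25)
m = -88 (m = -30 - 58 = -88)
-31 + q*m = -31 + 25*(-88) = -31 - 2200 = -2231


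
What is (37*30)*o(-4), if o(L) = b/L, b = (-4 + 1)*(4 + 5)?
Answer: 14985/2 ≈ 7492.5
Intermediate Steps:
b = -27 (b = -3*9 = -27)
o(L) = -27/L
(37*30)*o(-4) = (37*30)*(-27/(-4)) = 1110*(-27*(-¼)) = 1110*(27/4) = 14985/2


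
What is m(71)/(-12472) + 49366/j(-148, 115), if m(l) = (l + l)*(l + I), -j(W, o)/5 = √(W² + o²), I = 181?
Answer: -4473/1559 - 49366*√35129/175645 ≈ -55.547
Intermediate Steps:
j(W, o) = -5*√(W² + o²)
m(l) = 2*l*(181 + l) (m(l) = (l + l)*(l + 181) = (2*l)*(181 + l) = 2*l*(181 + l))
m(71)/(-12472) + 49366/j(-148, 115) = (2*71*(181 + 71))/(-12472) + 49366/((-5*√((-148)² + 115²))) = (2*71*252)*(-1/12472) + 49366/((-5*√(21904 + 13225))) = 35784*(-1/12472) + 49366/((-5*√35129)) = -4473/1559 + 49366*(-√35129/175645) = -4473/1559 - 49366*√35129/175645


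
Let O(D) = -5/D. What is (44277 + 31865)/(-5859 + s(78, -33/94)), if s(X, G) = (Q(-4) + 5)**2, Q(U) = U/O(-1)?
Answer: -951775/73017 ≈ -13.035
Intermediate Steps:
Q(U) = U/5 (Q(U) = U/((-5/(-1))) = U/((-5*(-1))) = U/5)
s(X, G) = 441/25 (s(X, G) = ((1/5)*(-4) + 5)**2 = (-4/5 + 5)**2 = (21/5)**2 = 441/25)
(44277 + 31865)/(-5859 + s(78, -33/94)) = (44277 + 31865)/(-5859 + 441/25) = 76142/(-146034/25) = 76142*(-25/146034) = -951775/73017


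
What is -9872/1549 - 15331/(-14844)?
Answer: -122792249/22993356 ≈ -5.3403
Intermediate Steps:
-9872/1549 - 15331/(-14844) = -9872*1/1549 - 15331*(-1/14844) = -9872/1549 + 15331/14844 = -122792249/22993356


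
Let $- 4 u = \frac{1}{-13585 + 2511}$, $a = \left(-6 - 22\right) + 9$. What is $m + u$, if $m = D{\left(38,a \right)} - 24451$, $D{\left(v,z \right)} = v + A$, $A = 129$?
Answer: $- \frac{1075684063}{44296} \approx -24284.0$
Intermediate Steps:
$a = -19$ ($a = -28 + 9 = -19$)
$D{\left(v,z \right)} = 129 + v$ ($D{\left(v,z \right)} = v + 129 = 129 + v$)
$u = \frac{1}{44296}$ ($u = - \frac{1}{4 \left(-13585 + 2511\right)} = - \frac{1}{4 \left(-11074\right)} = \left(- \frac{1}{4}\right) \left(- \frac{1}{11074}\right) = \frac{1}{44296} \approx 2.2575 \cdot 10^{-5}$)
$m = -24284$ ($m = \left(129 + 38\right) - 24451 = 167 - 24451 = -24284$)
$m + u = -24284 + \frac{1}{44296} = - \frac{1075684063}{44296}$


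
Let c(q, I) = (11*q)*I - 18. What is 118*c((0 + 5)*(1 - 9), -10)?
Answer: 517076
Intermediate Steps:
c(q, I) = -18 + 11*I*q (c(q, I) = 11*I*q - 18 = -18 + 11*I*q)
118*c((0 + 5)*(1 - 9), -10) = 118*(-18 + 11*(-10)*((0 + 5)*(1 - 9))) = 118*(-18 + 11*(-10)*(5*(-8))) = 118*(-18 + 11*(-10)*(-40)) = 118*(-18 + 4400) = 118*4382 = 517076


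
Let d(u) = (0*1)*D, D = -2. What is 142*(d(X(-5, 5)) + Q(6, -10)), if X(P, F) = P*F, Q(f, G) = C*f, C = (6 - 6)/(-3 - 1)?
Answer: 0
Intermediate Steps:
C = 0 (C = 0/(-4) = 0*(-¼) = 0)
Q(f, G) = 0 (Q(f, G) = 0*f = 0)
X(P, F) = F*P
d(u) = 0 (d(u) = (0*1)*(-2) = 0*(-2) = 0)
142*(d(X(-5, 5)) + Q(6, -10)) = 142*(0 + 0) = 142*0 = 0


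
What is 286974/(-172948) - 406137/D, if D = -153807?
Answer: 4350328643/4433435506 ≈ 0.98125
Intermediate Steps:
286974/(-172948) - 406137/D = 286974/(-172948) - 406137/(-153807) = 286974*(-1/172948) - 406137*(-1/153807) = -143487/86474 + 135379/51269 = 4350328643/4433435506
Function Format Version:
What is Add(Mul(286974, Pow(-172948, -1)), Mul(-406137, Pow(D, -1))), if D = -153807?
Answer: Rational(4350328643, 4433435506) ≈ 0.98125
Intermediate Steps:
Add(Mul(286974, Pow(-172948, -1)), Mul(-406137, Pow(D, -1))) = Add(Mul(286974, Pow(-172948, -1)), Mul(-406137, Pow(-153807, -1))) = Add(Mul(286974, Rational(-1, 172948)), Mul(-406137, Rational(-1, 153807))) = Add(Rational(-143487, 86474), Rational(135379, 51269)) = Rational(4350328643, 4433435506)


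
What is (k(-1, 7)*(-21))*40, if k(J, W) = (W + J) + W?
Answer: -10920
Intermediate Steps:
k(J, W) = J + 2*W (k(J, W) = (J + W) + W = J + 2*W)
(k(-1, 7)*(-21))*40 = ((-1 + 2*7)*(-21))*40 = ((-1 + 14)*(-21))*40 = (13*(-21))*40 = -273*40 = -10920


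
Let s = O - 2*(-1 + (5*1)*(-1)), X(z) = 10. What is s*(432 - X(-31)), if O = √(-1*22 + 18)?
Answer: 5064 + 844*I ≈ 5064.0 + 844.0*I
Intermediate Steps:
O = 2*I (O = √(-22 + 18) = √(-4) = 2*I ≈ 2.0*I)
s = 12 + 2*I (s = 2*I - 2*(-1 + (5*1)*(-1)) = 2*I - 2*(-1 + 5*(-1)) = 2*I - 2*(-1 - 5) = 2*I - 2*(-6) = 2*I - 1*(-12) = 2*I + 12 = 12 + 2*I ≈ 12.0 + 2.0*I)
s*(432 - X(-31)) = (12 + 2*I)*(432 - 1*10) = (12 + 2*I)*(432 - 10) = (12 + 2*I)*422 = 5064 + 844*I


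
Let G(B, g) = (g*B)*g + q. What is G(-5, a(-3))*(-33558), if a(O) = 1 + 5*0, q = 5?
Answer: 0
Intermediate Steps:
a(O) = 1 (a(O) = 1 + 0 = 1)
G(B, g) = 5 + B*g² (G(B, g) = (g*B)*g + 5 = (B*g)*g + 5 = B*g² + 5 = 5 + B*g²)
G(-5, a(-3))*(-33558) = (5 - 5*1²)*(-33558) = (5 - 5*1)*(-33558) = (5 - 5)*(-33558) = 0*(-33558) = 0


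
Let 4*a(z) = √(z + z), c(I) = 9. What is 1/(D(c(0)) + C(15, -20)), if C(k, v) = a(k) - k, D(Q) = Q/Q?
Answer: -112/1553 - 2*√30/1553 ≈ -0.079172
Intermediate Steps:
a(z) = √2*√z/4 (a(z) = √(z + z)/4 = √(2*z)/4 = (√2*√z)/4 = √2*√z/4)
D(Q) = 1
C(k, v) = -k + √2*√k/4 (C(k, v) = √2*√k/4 - k = -k + √2*√k/4)
1/(D(c(0)) + C(15, -20)) = 1/(1 + (-1*15 + √2*√15/4)) = 1/(1 + (-15 + √30/4)) = 1/(-14 + √30/4)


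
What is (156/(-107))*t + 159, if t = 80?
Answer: 4533/107 ≈ 42.365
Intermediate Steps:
(156/(-107))*t + 159 = (156/(-107))*80 + 159 = (156*(-1/107))*80 + 159 = -156/107*80 + 159 = -12480/107 + 159 = 4533/107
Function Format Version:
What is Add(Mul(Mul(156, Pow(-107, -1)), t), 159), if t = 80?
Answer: Rational(4533, 107) ≈ 42.365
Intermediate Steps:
Add(Mul(Mul(156, Pow(-107, -1)), t), 159) = Add(Mul(Mul(156, Pow(-107, -1)), 80), 159) = Add(Mul(Mul(156, Rational(-1, 107)), 80), 159) = Add(Mul(Rational(-156, 107), 80), 159) = Add(Rational(-12480, 107), 159) = Rational(4533, 107)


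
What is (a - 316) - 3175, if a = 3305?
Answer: -186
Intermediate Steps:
(a - 316) - 3175 = (3305 - 316) - 3175 = 2989 - 3175 = -186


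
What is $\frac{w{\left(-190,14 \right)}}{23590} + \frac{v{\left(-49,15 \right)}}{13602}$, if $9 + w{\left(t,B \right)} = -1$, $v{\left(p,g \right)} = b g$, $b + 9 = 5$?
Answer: $- \frac{25857}{5347853} \approx -0.004835$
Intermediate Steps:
$b = -4$ ($b = -9 + 5 = -4$)
$v{\left(p,g \right)} = - 4 g$
$w{\left(t,B \right)} = -10$ ($w{\left(t,B \right)} = -9 - 1 = -10$)
$\frac{w{\left(-190,14 \right)}}{23590} + \frac{v{\left(-49,15 \right)}}{13602} = - \frac{10}{23590} + \frac{\left(-4\right) 15}{13602} = \left(-10\right) \frac{1}{23590} - \frac{10}{2267} = - \frac{1}{2359} - \frac{10}{2267} = - \frac{25857}{5347853}$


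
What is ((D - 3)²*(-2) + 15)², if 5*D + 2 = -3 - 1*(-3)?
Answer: 41209/625 ≈ 65.934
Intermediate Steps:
D = -⅖ (D = -⅖ + (-3 - 1*(-3))/5 = -⅖ + (-3 + 3)/5 = -⅖ + (⅕)*0 = -⅖ + 0 = -⅖ ≈ -0.40000)
((D - 3)²*(-2) + 15)² = ((-⅖ - 3)²*(-2) + 15)² = ((-17/5)²*(-2) + 15)² = ((289/25)*(-2) + 15)² = (-578/25 + 15)² = (-203/25)² = 41209/625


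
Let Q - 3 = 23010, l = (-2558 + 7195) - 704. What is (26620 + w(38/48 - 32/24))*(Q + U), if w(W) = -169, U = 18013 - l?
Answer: 981146943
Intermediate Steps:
l = 3933 (l = 4637 - 704 = 3933)
U = 14080 (U = 18013 - 1*3933 = 18013 - 3933 = 14080)
Q = 23013 (Q = 3 + 23010 = 23013)
(26620 + w(38/48 - 32/24))*(Q + U) = (26620 - 169)*(23013 + 14080) = 26451*37093 = 981146943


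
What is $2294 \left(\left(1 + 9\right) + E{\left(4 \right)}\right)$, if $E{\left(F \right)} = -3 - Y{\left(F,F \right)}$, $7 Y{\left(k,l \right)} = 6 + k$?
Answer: $\frac{89466}{7} \approx 12781.0$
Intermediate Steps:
$Y{\left(k,l \right)} = \frac{6}{7} + \frac{k}{7}$ ($Y{\left(k,l \right)} = \frac{6 + k}{7} = \frac{6}{7} + \frac{k}{7}$)
$E{\left(F \right)} = - \frac{27}{7} - \frac{F}{7}$ ($E{\left(F \right)} = -3 - \left(\frac{6}{7} + \frac{F}{7}\right) = - \frac{27}{7} - \frac{F}{7}$)
$2294 \left(\left(1 + 9\right) + E{\left(4 \right)}\right) = 2294 \left(\left(1 + 9\right) - \frac{31}{7}\right) = 2294 \left(10 - \frac{31}{7}\right) = 2294 \cdot \frac{39}{7} = \frac{89466}{7}$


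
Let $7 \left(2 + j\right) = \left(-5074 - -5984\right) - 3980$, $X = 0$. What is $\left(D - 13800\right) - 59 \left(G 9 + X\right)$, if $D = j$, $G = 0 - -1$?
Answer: $- \frac{103401}{7} \approx -14772.0$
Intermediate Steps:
$G = 1$ ($G = 0 + 1 = 1$)
$j = - \frac{3084}{7}$ ($j = -2 + \frac{\left(-5074 - -5984\right) - 3980}{7} = -2 + \frac{\left(-5074 + 5984\right) - 3980}{7} = -2 + \frac{910 - 3980}{7} = -2 + \frac{1}{7} \left(-3070\right) = -2 - \frac{3070}{7} = - \frac{3084}{7} \approx -440.57$)
$D = - \frac{3084}{7} \approx -440.57$
$\left(D - 13800\right) - 59 \left(G 9 + X\right) = \left(- \frac{3084}{7} - 13800\right) - 59 \left(1 \cdot 9 + 0\right) = - \frac{99684}{7} - 59 \left(9 + 0\right) = - \frac{99684}{7} - 531 = - \frac{103401}{7}$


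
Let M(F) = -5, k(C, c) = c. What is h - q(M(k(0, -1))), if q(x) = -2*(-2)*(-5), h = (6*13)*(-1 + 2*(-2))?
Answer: -370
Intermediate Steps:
h = -390 (h = 78*(-1 - 4) = 78*(-5) = -390)
q(x) = -20 (q(x) = 4*(-5) = -20)
h - q(M(k(0, -1))) = -390 - 1*(-20) = -390 + 20 = -370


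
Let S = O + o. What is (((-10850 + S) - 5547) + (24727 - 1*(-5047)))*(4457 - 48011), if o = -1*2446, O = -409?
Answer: -458275188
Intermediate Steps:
o = -2446
S = -2855 (S = -409 - 2446 = -2855)
(((-10850 + S) - 5547) + (24727 - 1*(-5047)))*(4457 - 48011) = (((-10850 - 2855) - 5547) + (24727 - 1*(-5047)))*(4457 - 48011) = ((-13705 - 5547) + (24727 + 5047))*(-43554) = (-19252 + 29774)*(-43554) = 10522*(-43554) = -458275188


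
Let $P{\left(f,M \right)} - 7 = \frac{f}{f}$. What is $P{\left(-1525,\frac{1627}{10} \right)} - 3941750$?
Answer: $-3941742$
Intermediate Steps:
$P{\left(f,M \right)} = 8$ ($P{\left(f,M \right)} = 7 + \frac{f}{f} = 7 + 1 = 8$)
$P{\left(-1525,\frac{1627}{10} \right)} - 3941750 = 8 - 3941750 = -3941742$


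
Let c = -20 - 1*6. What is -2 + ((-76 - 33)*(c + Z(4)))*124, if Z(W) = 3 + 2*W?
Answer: 202738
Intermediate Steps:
c = -26 (c = -20 - 6 = -26)
-2 + ((-76 - 33)*(c + Z(4)))*124 = -2 + ((-76 - 33)*(-26 + (3 + 2*4)))*124 = -2 - 109*(-26 + (3 + 8))*124 = -2 - 109*(-26 + 11)*124 = -2 - 109*(-15)*124 = -2 + 1635*124 = -2 + 202740 = 202738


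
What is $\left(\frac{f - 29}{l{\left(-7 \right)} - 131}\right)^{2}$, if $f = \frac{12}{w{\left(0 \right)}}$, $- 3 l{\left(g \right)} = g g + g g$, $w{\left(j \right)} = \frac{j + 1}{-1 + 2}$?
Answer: $\frac{2601}{241081} \approx 0.010789$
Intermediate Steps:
$w{\left(j \right)} = 1 + j$ ($w{\left(j \right)} = \frac{1 + j}{1} = \left(1 + j\right) 1 = 1 + j$)
$l{\left(g \right)} = - \frac{2 g^{2}}{3}$ ($l{\left(g \right)} = - \frac{g g + g g}{3} = - \frac{g^{2} + g^{2}}{3} = - \frac{2 g^{2}}{3}$)
$f = 12$ ($f = \frac{12}{1 + 0} = \frac{12}{1} = 12 \cdot 1 = 12$)
$\left(\frac{f - 29}{l{\left(-7 \right)} - 131}\right)^{2} = \left(\frac{12 - 29}{- \frac{2 \left(-7\right)^{2}}{3} - 131}\right)^{2} = \left(- \frac{17}{\left(- \frac{2}{3}\right) 49 - 131}\right)^{2} = \left(- \frac{17}{- \frac{98}{3} - 131}\right)^{2} = \left(- \frac{17}{- \frac{491}{3}}\right)^{2} = \left(\left(-17\right) \left(- \frac{3}{491}\right)\right)^{2} = \left(\frac{51}{491}\right)^{2} = \frac{2601}{241081}$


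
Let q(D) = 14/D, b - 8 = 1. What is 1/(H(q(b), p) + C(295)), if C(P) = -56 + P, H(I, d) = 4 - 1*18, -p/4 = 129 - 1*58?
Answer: 1/225 ≈ 0.0044444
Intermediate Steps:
b = 9 (b = 8 + 1 = 9)
p = -284 (p = -4*(129 - 1*58) = -4*(129 - 58) = -4*71 = -284)
H(I, d) = -14 (H(I, d) = 4 - 18 = -14)
1/(H(q(b), p) + C(295)) = 1/(-14 + (-56 + 295)) = 1/(-14 + 239) = 1/225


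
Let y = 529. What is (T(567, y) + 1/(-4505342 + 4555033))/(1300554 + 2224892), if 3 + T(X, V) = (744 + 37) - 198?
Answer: 28820781/175182937186 ≈ 0.00016452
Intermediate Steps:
T(X, V) = 580 (T(X, V) = -3 + ((744 + 37) - 198) = -3 + (781 - 198) = -3 + 583 = 580)
(T(567, y) + 1/(-4505342 + 4555033))/(1300554 + 2224892) = (580 + 1/(-4505342 + 4555033))/(1300554 + 2224892) = (580 + 1/49691)/3525446 = (580 + 1/49691)*(1/3525446) = (28820781/49691)*(1/3525446) = 28820781/175182937186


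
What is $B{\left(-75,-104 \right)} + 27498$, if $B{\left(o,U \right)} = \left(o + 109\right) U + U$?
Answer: $23858$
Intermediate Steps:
$B{\left(o,U \right)} = U + U \left(109 + o\right)$ ($B{\left(o,U \right)} = \left(109 + o\right) U + U = U \left(109 + o\right) + U = U + U \left(109 + o\right)$)
$B{\left(-75,-104 \right)} + 27498 = - 104 \left(110 - 75\right) + 27498 = \left(-104\right) 35 + 27498 = -3640 + 27498 = 23858$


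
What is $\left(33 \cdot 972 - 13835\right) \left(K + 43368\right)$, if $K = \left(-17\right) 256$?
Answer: $711690856$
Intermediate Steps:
$K = -4352$
$\left(33 \cdot 972 - 13835\right) \left(K + 43368\right) = \left(33 \cdot 972 - 13835\right) \left(-4352 + 43368\right) = \left(32076 - 13835\right) 39016 = 18241 \cdot 39016 = 711690856$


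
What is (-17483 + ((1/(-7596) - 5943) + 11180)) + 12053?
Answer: -1466029/7596 ≈ -193.00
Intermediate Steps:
(-17483 + ((1/(-7596) - 5943) + 11180)) + 12053 = (-17483 + ((-1/7596 - 5943) + 11180)) + 12053 = (-17483 + (-45143029/7596 + 11180)) + 12053 = (-17483 + 39780251/7596) + 12053 = -93020617/7596 + 12053 = -1466029/7596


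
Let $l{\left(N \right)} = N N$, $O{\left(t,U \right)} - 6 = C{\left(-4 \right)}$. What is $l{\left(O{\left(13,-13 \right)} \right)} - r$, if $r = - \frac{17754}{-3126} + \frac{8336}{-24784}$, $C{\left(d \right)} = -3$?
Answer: $\frac{2951211}{807029} \approx 3.6569$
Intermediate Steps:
$O{\left(t,U \right)} = 3$ ($O{\left(t,U \right)} = 6 - 3 = 3$)
$l{\left(N \right)} = N^{2}$
$r = \frac{4312050}{807029}$ ($r = \left(-17754\right) \left(- \frac{1}{3126}\right) + 8336 \left(- \frac{1}{24784}\right) = \frac{2959}{521} - \frac{521}{1549} = \frac{4312050}{807029} \approx 5.3431$)
$l{\left(O{\left(13,-13 \right)} \right)} - r = 3^{2} - \frac{4312050}{807029} = 9 - \frac{4312050}{807029} = \frac{2951211}{807029}$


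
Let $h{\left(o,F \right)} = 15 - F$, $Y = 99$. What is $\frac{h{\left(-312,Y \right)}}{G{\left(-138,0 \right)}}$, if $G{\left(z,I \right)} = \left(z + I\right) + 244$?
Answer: $- \frac{42}{53} \approx -0.79245$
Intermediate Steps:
$G{\left(z,I \right)} = 244 + I + z$ ($G{\left(z,I \right)} = \left(I + z\right) + 244 = 244 + I + z$)
$\frac{h{\left(-312,Y \right)}}{G{\left(-138,0 \right)}} = \frac{15 - 99}{244 + 0 - 138} = \frac{15 - 99}{106} = \left(-84\right) \frac{1}{106} = - \frac{42}{53}$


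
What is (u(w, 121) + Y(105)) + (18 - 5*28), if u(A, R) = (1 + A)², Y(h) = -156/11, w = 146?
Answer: 236201/11 ≈ 21473.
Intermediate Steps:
Y(h) = -156/11 (Y(h) = -156*1/11 = -156/11)
(u(w, 121) + Y(105)) + (18 - 5*28) = ((1 + 146)² - 156/11) + (18 - 5*28) = (147² - 156/11) + (18 - 140) = (21609 - 156/11) - 122 = 237543/11 - 122 = 236201/11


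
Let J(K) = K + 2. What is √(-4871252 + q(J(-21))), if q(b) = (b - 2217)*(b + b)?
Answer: 2*I*√1196571 ≈ 2187.8*I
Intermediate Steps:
J(K) = 2 + K
q(b) = 2*b*(-2217 + b) (q(b) = (-2217 + b)*(2*b) = 2*b*(-2217 + b))
√(-4871252 + q(J(-21))) = √(-4871252 + 2*(2 - 21)*(-2217 + (2 - 21))) = √(-4871252 + 2*(-19)*(-2217 - 19)) = √(-4871252 + 2*(-19)*(-2236)) = √(-4871252 + 84968) = √(-4786284) = 2*I*√1196571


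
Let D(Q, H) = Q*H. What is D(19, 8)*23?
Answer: 3496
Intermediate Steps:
D(Q, H) = H*Q
D(19, 8)*23 = (8*19)*23 = 152*23 = 3496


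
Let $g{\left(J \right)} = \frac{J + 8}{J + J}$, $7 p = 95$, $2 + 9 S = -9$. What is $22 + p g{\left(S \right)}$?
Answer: $- \frac{2407}{154} \approx -15.63$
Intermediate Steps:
$S = - \frac{11}{9}$ ($S = - \frac{2}{9} + \frac{1}{9} \left(-9\right) = - \frac{2}{9} - 1 = - \frac{11}{9} \approx -1.2222$)
$p = \frac{95}{7}$ ($p = \frac{1}{7} \cdot 95 = \frac{95}{7} \approx 13.571$)
$g{\left(J \right)} = \frac{8 + J}{2 J}$
$22 + p g{\left(S \right)} = 22 + \frac{95 \frac{8 - \frac{11}{9}}{2 \left(- \frac{11}{9}\right)}}{7} = 22 + \frac{95 \cdot \frac{1}{2} \left(- \frac{9}{11}\right) \frac{61}{9}}{7} = 22 + \frac{95}{7} \left(- \frac{61}{22}\right) = 22 - \frac{5795}{154} = - \frac{2407}{154}$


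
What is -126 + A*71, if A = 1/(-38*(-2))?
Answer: -9505/76 ≈ -125.07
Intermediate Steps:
A = 1/76 ≈ 0.013158
-126 + A*71 = -126 + (1/76)*71 = -126 + 71/76 = -9505/76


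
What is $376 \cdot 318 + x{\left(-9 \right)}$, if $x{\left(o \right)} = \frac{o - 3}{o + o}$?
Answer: $\frac{358706}{3} \approx 1.1957 \cdot 10^{5}$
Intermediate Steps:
$x{\left(o \right)} = \frac{-3 + o}{2 o}$
$376 \cdot 318 + x{\left(-9 \right)} = 376 \cdot 318 + \frac{-3 - 9}{2 \left(-9\right)} = 119568 + \frac{1}{2} \left(- \frac{1}{9}\right) \left(-12\right) = 119568 + \frac{2}{3} = \frac{358706}{3}$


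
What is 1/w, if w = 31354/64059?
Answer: 64059/31354 ≈ 2.0431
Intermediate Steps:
w = 31354/64059 (w = 31354*(1/64059) = 31354/64059 ≈ 0.48946)
1/w = 1/(31354/64059) = 64059/31354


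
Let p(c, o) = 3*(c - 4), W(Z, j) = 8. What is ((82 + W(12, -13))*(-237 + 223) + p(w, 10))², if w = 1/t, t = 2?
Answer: 6456681/4 ≈ 1.6142e+6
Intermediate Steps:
w = ½ (w = 1/2 = ½ ≈ 0.50000)
p(c, o) = -12 + 3*c (p(c, o) = 3*(-4 + c) = -12 + 3*c)
((82 + W(12, -13))*(-237 + 223) + p(w, 10))² = ((82 + 8)*(-237 + 223) + (-12 + 3*(½)))² = (90*(-14) + (-12 + 3/2))² = (-1260 - 21/2)² = (-2541/2)² = 6456681/4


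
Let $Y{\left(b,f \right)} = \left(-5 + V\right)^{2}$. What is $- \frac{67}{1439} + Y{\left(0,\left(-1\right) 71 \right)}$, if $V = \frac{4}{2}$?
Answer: $\frac{12884}{1439} \approx 8.9534$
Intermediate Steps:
$V = 2$ ($V = 4 \cdot \frac{1}{2} = 2$)
$Y{\left(b,f \right)} = 9$ ($Y{\left(b,f \right)} = \left(-5 + 2\right)^{2} = \left(-3\right)^{2} = 9$)
$- \frac{67}{1439} + Y{\left(0,\left(-1\right) 71 \right)} = - \frac{67}{1439} + 9 = \frac{12884}{1439}$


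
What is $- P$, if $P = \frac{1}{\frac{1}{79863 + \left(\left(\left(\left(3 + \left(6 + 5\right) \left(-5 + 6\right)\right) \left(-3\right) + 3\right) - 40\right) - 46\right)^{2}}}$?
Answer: $-95488$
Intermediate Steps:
$P = 95488$ ($P = \frac{1}{\frac{1}{79863 + \left(\left(\left(\left(3 + 11 \cdot 1\right) \left(-3\right) + 3\right) - 40\right) - 46\right)^{2}}} = \frac{1}{\frac{1}{79863 + \left(\left(\left(\left(3 + 11\right) \left(-3\right) + 3\right) - 40\right) - 46\right)^{2}}} = \frac{1}{\frac{1}{79863 + \left(\left(\left(14 \left(-3\right) + 3\right) - 40\right) - 46\right)^{2}}} = \frac{1}{\frac{1}{79863 + \left(\left(\left(-42 + 3\right) - 40\right) - 46\right)^{2}}} = \frac{1}{\frac{1}{79863 + \left(\left(-39 - 40\right) - 46\right)^{2}}} = \frac{1}{\frac{1}{79863 + \left(-79 - 46\right)^{2}}} = \frac{1}{\frac{1}{79863 + \left(-125\right)^{2}}} = \frac{1}{\frac{1}{79863 + 15625}} = \frac{1}{\frac{1}{95488}} = 95488$)
$- P = \left(-1\right) 95488 = -95488$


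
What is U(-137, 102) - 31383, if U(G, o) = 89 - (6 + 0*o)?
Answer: -31300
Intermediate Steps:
U(G, o) = 83 (U(G, o) = 89 - (6 + 0) = 89 - 1*6 = 89 - 6 = 83)
U(-137, 102) - 31383 = 83 - 31383 = -31300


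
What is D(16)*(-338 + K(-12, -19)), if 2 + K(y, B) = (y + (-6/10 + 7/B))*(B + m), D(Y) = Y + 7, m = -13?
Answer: 163852/95 ≈ 1724.8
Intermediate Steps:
D(Y) = 7 + Y
K(y, B) = -2 + (-13 + B)*(-3/5 + y + 7/B) (K(y, B) = -2 + (y + (-6/10 + 7/B))*(B - 13) = -2 + (y + (-6*1/10 + 7/B))*(-13 + B) = -2 + (y + (-3/5 + 7/B))*(-13 + B) = -2 + (-3/5 + y + 7/B)*(-13 + B) = -2 + (-13 + B)*(-3/5 + y + 7/B))
D(16)*(-338 + K(-12, -19)) = (7 + 16)*(-338 + (64/5 - 91/(-19) - 13*(-12) - 3/5*(-19) - 19*(-12))) = 23*(-338 + (64/5 - 91*(-1/19) + 156 + 57/5 + 228)) = 23*(-338 + (64/5 + 91/19 + 156 + 57/5 + 228)) = 23*(-338 + 39234/95) = 23*(7124/95) = 163852/95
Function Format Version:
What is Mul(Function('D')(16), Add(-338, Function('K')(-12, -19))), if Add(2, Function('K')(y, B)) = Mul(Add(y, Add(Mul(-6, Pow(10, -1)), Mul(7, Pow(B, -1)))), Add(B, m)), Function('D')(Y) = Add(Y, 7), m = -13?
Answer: Rational(163852, 95) ≈ 1724.8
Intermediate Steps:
Function('D')(Y) = Add(7, Y)
Function('K')(y, B) = Add(-2, Mul(Add(-13, B), Add(Rational(-3, 5), y, Mul(7, Pow(B, -1))))) (Function('K')(y, B) = Add(-2, Mul(Add(y, Add(Mul(-6, Pow(10, -1)), Mul(7, Pow(B, -1)))), Add(B, -13))) = Add(-2, Mul(Add(y, Add(Mul(-6, Rational(1, 10)), Mul(7, Pow(B, -1)))), Add(-13, B))) = Add(-2, Mul(Add(y, Add(Rational(-3, 5), Mul(7, Pow(B, -1)))), Add(-13, B))) = Add(-2, Mul(Add(Rational(-3, 5), y, Mul(7, Pow(B, -1))), Add(-13, B))) = Add(-2, Mul(Add(-13, B), Add(Rational(-3, 5), y, Mul(7, Pow(B, -1))))))
Mul(Function('D')(16), Add(-338, Function('K')(-12, -19))) = Mul(Add(7, 16), Add(-338, Add(Rational(64, 5), Mul(-91, Pow(-19, -1)), Mul(-13, -12), Mul(Rational(-3, 5), -19), Mul(-19, -12)))) = Mul(23, Add(-338, Add(Rational(64, 5), Mul(-91, Rational(-1, 19)), 156, Rational(57, 5), 228))) = Mul(23, Add(-338, Add(Rational(64, 5), Rational(91, 19), 156, Rational(57, 5), 228))) = Mul(23, Add(-338, Rational(39234, 95))) = Mul(23, Rational(7124, 95)) = Rational(163852, 95)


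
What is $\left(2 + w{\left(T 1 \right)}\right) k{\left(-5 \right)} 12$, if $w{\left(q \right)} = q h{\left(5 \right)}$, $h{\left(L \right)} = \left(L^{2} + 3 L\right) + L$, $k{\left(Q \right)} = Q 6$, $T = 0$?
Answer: $-720$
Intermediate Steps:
$k{\left(Q \right)} = 6 Q$
$h{\left(L \right)} = L^{2} + 4 L$
$w{\left(q \right)} = 45 q$ ($w{\left(q \right)} = q 5 \left(4 + 5\right) = q 5 \cdot 9 = q 45 = 45 q$)
$\left(2 + w{\left(T 1 \right)}\right) k{\left(-5 \right)} 12 = \left(2 + 45 \cdot 0 \cdot 1\right) 6 \left(-5\right) 12 = \left(2 + 45 \cdot 0\right) \left(-30\right) 12 = \left(2 + 0\right) \left(-30\right) 12 = 2 \left(-30\right) 12 = \left(-60\right) 12 = -720$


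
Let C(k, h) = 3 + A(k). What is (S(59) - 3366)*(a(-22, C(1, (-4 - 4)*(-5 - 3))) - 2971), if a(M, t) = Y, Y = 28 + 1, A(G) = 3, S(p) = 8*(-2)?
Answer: 9949844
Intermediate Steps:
S(p) = -16
C(k, h) = 6 (C(k, h) = 3 + 3 = 6)
Y = 29
a(M, t) = 29
(S(59) - 3366)*(a(-22, C(1, (-4 - 4)*(-5 - 3))) - 2971) = (-16 - 3366)*(29 - 2971) = -3382*(-2942) = 9949844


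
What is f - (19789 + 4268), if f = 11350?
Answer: -12707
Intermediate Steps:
f - (19789 + 4268) = 11350 - (19789 + 4268) = 11350 - 1*24057 = 11350 - 24057 = -12707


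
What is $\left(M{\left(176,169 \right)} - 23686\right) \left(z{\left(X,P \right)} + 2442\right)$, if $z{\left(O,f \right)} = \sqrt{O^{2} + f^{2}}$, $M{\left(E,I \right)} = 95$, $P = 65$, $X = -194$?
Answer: $-57609222 - 23591 \sqrt{41861} \approx -6.2436 \cdot 10^{7}$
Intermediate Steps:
$\left(M{\left(176,169 \right)} - 23686\right) \left(z{\left(X,P \right)} + 2442\right) = \left(95 - 23686\right) \left(\sqrt{\left(-194\right)^{2} + 65^{2}} + 2442\right) = - 23591 \left(\sqrt{37636 + 4225} + 2442\right) = - 23591 \left(\sqrt{41861} + 2442\right) = - 23591 \left(2442 + \sqrt{41861}\right) = -57609222 - 23591 \sqrt{41861}$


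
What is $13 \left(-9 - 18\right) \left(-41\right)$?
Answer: $14391$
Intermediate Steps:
$13 \left(-9 - 18\right) \left(-41\right) = 13 \left(-27\right) \left(-41\right) = \left(-351\right) \left(-41\right) = 14391$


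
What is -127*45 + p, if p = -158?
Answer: -5873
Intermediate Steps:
-127*45 + p = -127*45 - 158 = -5715 - 158 = -5873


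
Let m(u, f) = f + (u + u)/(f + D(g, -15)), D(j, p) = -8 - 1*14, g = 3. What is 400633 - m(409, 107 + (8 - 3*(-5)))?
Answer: 21626753/54 ≈ 4.0050e+5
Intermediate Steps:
D(j, p) = -22 (D(j, p) = -8 - 14 = -22)
m(u, f) = f + 2*u/(-22 + f) (m(u, f) = f + (u + u)/(f - 22) = f + (2*u)/(-22 + f) = f + 2*u/(-22 + f))
400633 - m(409, 107 + (8 - 3*(-5))) = 400633 - ((107 + (8 - 3*(-5)))² - 22*(107 + (8 - 3*(-5))) + 2*409)/(-22 + (107 + (8 - 3*(-5)))) = 400633 - ((107 + (8 + 15))² - 22*(107 + (8 + 15)) + 818)/(-22 + (107 + (8 + 15))) = 400633 - ((107 + 23)² - 22*(107 + 23) + 818)/(-22 + (107 + 23)) = 400633 - (130² - 22*130 + 818)/(-22 + 130) = 400633 - (16900 - 2860 + 818)/108 = 400633 - 14858/108 = 400633 - 1*7429/54 = 400633 - 7429/54 = 21626753/54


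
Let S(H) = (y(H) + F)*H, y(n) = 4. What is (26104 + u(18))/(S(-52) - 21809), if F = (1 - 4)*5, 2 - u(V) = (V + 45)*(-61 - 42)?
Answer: -10865/7079 ≈ -1.5348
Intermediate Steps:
u(V) = 4637 + 103*V (u(V) = 2 - (V + 45)*(-61 - 42) = 2 - (45 + V)*(-103) = 2 - (-4635 - 103*V) = 2 + (4635 + 103*V) = 4637 + 103*V)
F = -15 (F = -3*5 = -15)
S(H) = -11*H (S(H) = (4 - 15)*H = -11*H)
(26104 + u(18))/(S(-52) - 21809) = (26104 + (4637 + 103*18))/(-11*(-52) - 21809) = (26104 + (4637 + 1854))/(572 - 21809) = (26104 + 6491)/(-21237) = 32595*(-1/21237) = -10865/7079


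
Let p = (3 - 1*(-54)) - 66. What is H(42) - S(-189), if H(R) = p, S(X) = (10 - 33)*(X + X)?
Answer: -8703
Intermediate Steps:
S(X) = -46*X
p = -9 (p = (3 + 54) - 66 = 57 - 66 = -9)
H(R) = -9
H(42) - S(-189) = -9 - (-46)*(-189) = -9 - 1*8694 = -9 - 8694 = -8703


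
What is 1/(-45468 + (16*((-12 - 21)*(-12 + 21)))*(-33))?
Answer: 1/111348 ≈ 8.9809e-6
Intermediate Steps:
1/(-45468 + (16*((-12 - 21)*(-12 + 21)))*(-33)) = 1/(-45468 + (16*(-33*9))*(-33)) = 1/(-45468 + (16*(-297))*(-33)) = 1/(-45468 - 4752*(-33)) = 1/(-45468 + 156816) = 1/111348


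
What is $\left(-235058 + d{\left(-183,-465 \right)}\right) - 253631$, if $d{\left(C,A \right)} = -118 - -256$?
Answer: $-488551$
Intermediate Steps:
$d{\left(C,A \right)} = 138$ ($d{\left(C,A \right)} = -118 + 256 = 138$)
$\left(-235058 + d{\left(-183,-465 \right)}\right) - 253631 = \left(-235058 + 138\right) - 253631 = -234920 - 253631 = -488551$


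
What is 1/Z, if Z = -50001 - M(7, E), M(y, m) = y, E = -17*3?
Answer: -1/50008 ≈ -1.9997e-5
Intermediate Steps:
E = -51
Z = -50008 (Z = -50001 - 1*7 = -50001 - 7 = -50008)
1/Z = 1/(-50008) = -1/50008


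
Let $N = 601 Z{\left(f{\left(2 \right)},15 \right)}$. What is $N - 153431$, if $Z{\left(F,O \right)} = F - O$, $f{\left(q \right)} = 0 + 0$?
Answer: $-162446$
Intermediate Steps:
$f{\left(q \right)} = 0$
$N = -9015$ ($N = 601 \left(0 - 15\right) = 601 \left(-15\right) = -9015$)
$N - 153431 = -9015 - 153431 = -162446$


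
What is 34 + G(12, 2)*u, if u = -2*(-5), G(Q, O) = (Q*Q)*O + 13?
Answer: 3044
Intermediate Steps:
G(Q, O) = 13 + O*Q² (G(Q, O) = Q²*O + 13 = O*Q² + 13 = 13 + O*Q²)
u = 10
34 + G(12, 2)*u = 34 + (13 + 2*12²)*10 = 34 + (13 + 2*144)*10 = 34 + (13 + 288)*10 = 34 + 301*10 = 34 + 3010 = 3044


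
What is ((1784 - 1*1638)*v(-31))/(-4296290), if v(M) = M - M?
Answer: 0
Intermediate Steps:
v(M) = 0
((1784 - 1*1638)*v(-31))/(-4296290) = ((1784 - 1*1638)*0)/(-4296290) = ((1784 - 1638)*0)*(-1/4296290) = (146*0)*(-1/4296290) = 0*(-1/4296290) = 0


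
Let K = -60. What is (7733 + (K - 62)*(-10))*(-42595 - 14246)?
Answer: -508897473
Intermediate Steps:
(7733 + (K - 62)*(-10))*(-42595 - 14246) = (7733 + (-60 - 62)*(-10))*(-42595 - 14246) = (7733 - 122*(-10))*(-56841) = (7733 + 1220)*(-56841) = 8953*(-56841) = -508897473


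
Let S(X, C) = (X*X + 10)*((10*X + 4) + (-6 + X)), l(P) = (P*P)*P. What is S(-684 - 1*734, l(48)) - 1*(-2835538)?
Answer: -31364614862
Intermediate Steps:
l(P) = P³ (l(P) = P²*P = P³)
S(X, C) = (-2 + 11*X)*(10 + X²) (S(X, C) = (X² + 10)*((4 + 10*X) + (-6 + X)) = (10 + X²)*(-2 + 11*X) = (-2 + 11*X)*(10 + X²))
S(-684 - 1*734, l(48)) - 1*(-2835538) = (-20 - 2*(-684 - 1*734)² + 11*(-684 - 1*734)³ + 110*(-684 - 1*734)) - 1*(-2835538) = (-20 - 2*(-684 - 734)² + 11*(-684 - 734)³ + 110*(-684 - 734)) + 2835538 = (-20 - 2*(-1418)² + 11*(-1418)³ + 110*(-1418)) + 2835538 = (-20 - 2*2010724 + 11*(-2851206632) - 155980) + 2835538 = (-20 - 4021448 - 31363272952 - 155980) + 2835538 = -31367450400 + 2835538 = -31364614862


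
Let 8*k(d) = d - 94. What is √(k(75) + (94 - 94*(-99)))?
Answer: √150362/4 ≈ 96.941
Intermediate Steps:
k(d) = -47/4 + d/8 (k(d) = (d - 94)/8 = (-94 + d)/8 = -47/4 + d/8)
√(k(75) + (94 - 94*(-99))) = √((-47/4 + (⅛)*75) + (94 - 94*(-99))) = √((-47/4 + 75/8) + (94 + 9306)) = √(-19/8 + 9400) = √(75181/8) = √150362/4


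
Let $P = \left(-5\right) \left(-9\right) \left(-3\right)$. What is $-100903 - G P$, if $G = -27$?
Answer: $-104548$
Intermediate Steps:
$P = -135$ ($P = 45 \left(-3\right) = -135$)
$-100903 - G P = -100903 - \left(-27\right) \left(-135\right) = -100903 - 3645 = -104548$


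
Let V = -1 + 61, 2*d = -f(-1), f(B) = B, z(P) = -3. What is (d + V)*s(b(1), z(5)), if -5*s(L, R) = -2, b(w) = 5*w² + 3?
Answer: 121/5 ≈ 24.200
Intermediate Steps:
b(w) = 3 + 5*w²
s(L, R) = ⅖ (s(L, R) = -⅕*(-2) = ⅖)
d = ½ (d = (-1*(-1))/2 = (½)*1 = ½ ≈ 0.50000)
V = 60
(d + V)*s(b(1), z(5)) = (½ + 60)*(⅖) = (121/2)*(⅖) = 121/5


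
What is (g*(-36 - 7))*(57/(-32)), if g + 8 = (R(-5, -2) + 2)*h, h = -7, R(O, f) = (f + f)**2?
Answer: -164217/16 ≈ -10264.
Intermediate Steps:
R(O, f) = 4*f**2 (R(O, f) = (2*f)**2 = 4*f**2)
g = -134 (g = -8 + (4*(-2)**2 + 2)*(-7) = -8 + (4*4 + 2)*(-7) = -8 + (16 + 2)*(-7) = -8 + 18*(-7) = -8 - 126 = -134)
(g*(-36 - 7))*(57/(-32)) = (-134*(-36 - 7))*(57/(-32)) = (-134*(-43))*(57*(-1/32)) = 5762*(-57/32) = -164217/16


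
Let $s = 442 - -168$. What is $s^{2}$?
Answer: $372100$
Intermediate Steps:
$s = 610$ ($s = 442 + 168 = 610$)
$s^{2} = 610^{2} = 372100$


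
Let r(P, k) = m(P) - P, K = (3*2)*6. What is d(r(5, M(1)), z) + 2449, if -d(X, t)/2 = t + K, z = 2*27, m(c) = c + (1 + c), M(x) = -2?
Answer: 2269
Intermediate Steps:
m(c) = 1 + 2*c
K = 36 (K = 6*6 = 36)
z = 54
r(P, k) = 1 + P (r(P, k) = (1 + 2*P) - P = 1 + P)
d(X, t) = -72 - 2*t (d(X, t) = -2*(t + 36) = -2*(36 + t) = -72 - 2*t)
d(r(5, M(1)), z) + 2449 = (-72 - 2*54) + 2449 = (-72 - 108) + 2449 = -180 + 2449 = 2269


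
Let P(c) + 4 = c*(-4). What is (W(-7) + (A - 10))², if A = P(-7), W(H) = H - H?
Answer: 196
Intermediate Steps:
P(c) = -4 - 4*c (P(c) = -4 + c*(-4) = -4 - 4*c)
W(H) = 0
A = 24 (A = -4 - 4*(-7) = -4 + 28 = 24)
(W(-7) + (A - 10))² = (0 + (24 - 10))² = (0 + 14)² = 14² = 196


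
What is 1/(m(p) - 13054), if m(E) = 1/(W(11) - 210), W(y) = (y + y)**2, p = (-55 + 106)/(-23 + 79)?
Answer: -274/3576795 ≈ -7.6605e-5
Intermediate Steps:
p = 51/56 ≈ 0.91071
W(y) = 4*y**2 (W(y) = (2*y)**2 = 4*y**2)
m(E) = 1/274 (m(E) = 1/(4*11**2 - 210) = 1/(4*121 - 210) = 1/(484 - 210) = 1/274)
1/(m(p) - 13054) = 1/(1/274 - 13054) = 1/(-3576795/274) = -274/3576795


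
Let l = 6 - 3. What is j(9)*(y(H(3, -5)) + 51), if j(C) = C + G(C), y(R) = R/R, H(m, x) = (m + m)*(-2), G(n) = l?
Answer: 624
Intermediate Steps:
l = 3
G(n) = 3
H(m, x) = -4*m (H(m, x) = (2*m)*(-2) = -4*m)
y(R) = 1
j(C) = 3 + C (j(C) = C + 3 = 3 + C)
j(9)*(y(H(3, -5)) + 51) = (3 + 9)*(1 + 51) = 12*52 = 624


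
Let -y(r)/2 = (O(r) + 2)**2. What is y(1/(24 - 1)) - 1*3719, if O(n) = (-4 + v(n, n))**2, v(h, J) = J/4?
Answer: -156200985601/35819648 ≈ -4360.8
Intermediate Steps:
v(h, J) = J/4 (v(h, J) = J*(1/4) = J/4)
O(n) = (-4 + n/4)**2
y(r) = -2*(2 + (-16 + r)**2/16)**2 (y(r) = -2*((-16 + r)**2/16 + 2)**2 = -2*(2 + (-16 + r)**2/16)**2)
y(1/(24 - 1)) - 1*3719 = -(32 + (-16 + 1/(24 - 1))**2)**2/128 - 1*3719 = -(32 + (-16 + 1/23)**2)**2/128 - 3719 = -(32 + (-367/23)**2)**2/128 - 3719 = -(32 + 134689/529)**2/128 - 3719 = -(151617/529)**2/128 - 3719 = -1/128*22987714689/279841 - 3719 = -22987714689/35819648 - 3719 = -156200985601/35819648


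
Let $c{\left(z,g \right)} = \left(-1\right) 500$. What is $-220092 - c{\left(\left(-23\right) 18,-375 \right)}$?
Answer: $-219592$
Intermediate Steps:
$c{\left(z,g \right)} = -500$
$-220092 - c{\left(\left(-23\right) 18,-375 \right)} = -220092 - -500 = -220092 + 500 = -219592$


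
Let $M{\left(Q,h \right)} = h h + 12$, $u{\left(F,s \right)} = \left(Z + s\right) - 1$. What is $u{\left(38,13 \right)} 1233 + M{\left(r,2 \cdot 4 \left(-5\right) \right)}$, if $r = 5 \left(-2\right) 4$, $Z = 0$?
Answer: $16408$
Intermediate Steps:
$r = -40$ ($r = \left(-10\right) 4 = -40$)
$u{\left(F,s \right)} = -1 + s$ ($u{\left(F,s \right)} = \left(0 + s\right) - 1 = s - 1 = -1 + s$)
$M{\left(Q,h \right)} = 12 + h^{2}$ ($M{\left(Q,h \right)} = h^{2} + 12 = 12 + h^{2}$)
$u{\left(38,13 \right)} 1233 + M{\left(r,2 \cdot 4 \left(-5\right) \right)} = \left(-1 + 13\right) 1233 + \left(12 + \left(2 \cdot 4 \left(-5\right)\right)^{2}\right) = 12 \cdot 1233 + \left(12 + \left(8 \left(-5\right)\right)^{2}\right) = 14796 + \left(12 + \left(-40\right)^{2}\right) = 14796 + \left(12 + 1600\right) = 14796 + 1612 = 16408$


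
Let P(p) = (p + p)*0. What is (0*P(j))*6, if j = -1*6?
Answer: 0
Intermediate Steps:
j = -6
P(p) = 0 (P(p) = (2*p)*0 = 0)
(0*P(j))*6 = (0*0)*6 = 0*6 = 0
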